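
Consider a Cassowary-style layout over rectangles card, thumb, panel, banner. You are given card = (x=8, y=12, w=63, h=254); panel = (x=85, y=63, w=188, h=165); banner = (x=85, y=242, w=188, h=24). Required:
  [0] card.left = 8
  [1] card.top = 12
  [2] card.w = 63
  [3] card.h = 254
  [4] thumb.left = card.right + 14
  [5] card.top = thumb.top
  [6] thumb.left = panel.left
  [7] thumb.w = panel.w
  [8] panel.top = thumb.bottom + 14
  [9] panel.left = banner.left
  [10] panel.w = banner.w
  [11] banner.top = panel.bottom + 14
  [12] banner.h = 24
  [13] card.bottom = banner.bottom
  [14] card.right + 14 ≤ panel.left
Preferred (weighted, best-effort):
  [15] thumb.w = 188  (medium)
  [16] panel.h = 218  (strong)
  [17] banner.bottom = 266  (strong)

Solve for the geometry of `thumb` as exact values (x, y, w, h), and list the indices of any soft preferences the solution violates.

1. thumb.x = 85  [thumb.left = card.right + 14]
2. thumb.y = 12  [card.top = thumb.top]
3. thumb.w = 188  [thumb.w = panel.w]
4. thumb.h = 37  [panel.top = thumb.bottom + 14]

thumb = (x=85, y=12, w=188, h=37)
violated soft preferences: 16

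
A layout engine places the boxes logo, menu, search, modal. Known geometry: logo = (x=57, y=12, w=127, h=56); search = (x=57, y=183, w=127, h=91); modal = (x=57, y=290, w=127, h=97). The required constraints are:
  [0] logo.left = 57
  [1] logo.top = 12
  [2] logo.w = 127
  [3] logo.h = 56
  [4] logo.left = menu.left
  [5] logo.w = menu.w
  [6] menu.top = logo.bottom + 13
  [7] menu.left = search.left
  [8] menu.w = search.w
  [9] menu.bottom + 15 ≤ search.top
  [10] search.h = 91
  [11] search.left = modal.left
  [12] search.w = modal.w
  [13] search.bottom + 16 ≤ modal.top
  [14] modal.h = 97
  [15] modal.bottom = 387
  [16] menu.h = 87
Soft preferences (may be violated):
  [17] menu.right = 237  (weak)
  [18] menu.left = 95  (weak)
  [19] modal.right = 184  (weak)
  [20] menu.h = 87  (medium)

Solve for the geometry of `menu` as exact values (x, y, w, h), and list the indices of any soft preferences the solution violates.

menu = (x=57, y=81, w=127, h=87)
violated soft preferences: 17, 18

1. menu.x = 57  [logo.left = menu.left]
2. menu.w = 127  [logo.w = menu.w]
3. menu.y = 81  [menu.top = logo.bottom + 13]
4. menu.h = 87  [menu.h = 87]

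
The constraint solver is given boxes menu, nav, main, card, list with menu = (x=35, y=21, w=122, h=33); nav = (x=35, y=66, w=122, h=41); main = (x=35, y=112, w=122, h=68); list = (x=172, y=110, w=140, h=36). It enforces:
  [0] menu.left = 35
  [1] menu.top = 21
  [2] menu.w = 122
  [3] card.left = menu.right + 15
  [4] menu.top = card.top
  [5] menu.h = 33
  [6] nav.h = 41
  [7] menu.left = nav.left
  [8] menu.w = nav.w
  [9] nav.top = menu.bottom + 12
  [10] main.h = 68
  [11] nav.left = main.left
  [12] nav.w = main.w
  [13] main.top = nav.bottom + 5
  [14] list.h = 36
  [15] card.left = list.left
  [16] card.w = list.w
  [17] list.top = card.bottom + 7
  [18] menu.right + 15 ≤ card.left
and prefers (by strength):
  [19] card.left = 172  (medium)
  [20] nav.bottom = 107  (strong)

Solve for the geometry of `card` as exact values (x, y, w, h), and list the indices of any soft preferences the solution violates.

1. card.x = 172  [card.left = menu.right + 15]
2. card.y = 21  [menu.top = card.top]
3. card.w = 140  [card.w = list.w]
4. card.h = 82  [list.top = card.bottom + 7]

card = (x=172, y=21, w=140, h=82)
violated soft preferences: none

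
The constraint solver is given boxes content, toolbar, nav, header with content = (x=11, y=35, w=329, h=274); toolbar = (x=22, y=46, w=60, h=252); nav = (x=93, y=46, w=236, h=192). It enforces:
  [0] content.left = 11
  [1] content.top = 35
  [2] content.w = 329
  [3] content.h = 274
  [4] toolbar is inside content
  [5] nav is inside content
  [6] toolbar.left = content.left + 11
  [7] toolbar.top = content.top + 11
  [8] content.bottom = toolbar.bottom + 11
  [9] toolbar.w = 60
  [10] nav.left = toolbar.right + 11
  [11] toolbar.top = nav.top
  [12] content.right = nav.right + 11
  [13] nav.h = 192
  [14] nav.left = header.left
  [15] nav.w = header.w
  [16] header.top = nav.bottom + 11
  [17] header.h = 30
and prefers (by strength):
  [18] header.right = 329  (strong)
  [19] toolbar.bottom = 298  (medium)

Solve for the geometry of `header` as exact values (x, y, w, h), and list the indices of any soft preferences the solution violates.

1. header.x = 93  [nav.left = header.left]
2. header.w = 236  [nav.w = header.w]
3. header.y = 249  [header.top = nav.bottom + 11]
4. header.h = 30  [header.h = 30]

header = (x=93, y=249, w=236, h=30)
violated soft preferences: none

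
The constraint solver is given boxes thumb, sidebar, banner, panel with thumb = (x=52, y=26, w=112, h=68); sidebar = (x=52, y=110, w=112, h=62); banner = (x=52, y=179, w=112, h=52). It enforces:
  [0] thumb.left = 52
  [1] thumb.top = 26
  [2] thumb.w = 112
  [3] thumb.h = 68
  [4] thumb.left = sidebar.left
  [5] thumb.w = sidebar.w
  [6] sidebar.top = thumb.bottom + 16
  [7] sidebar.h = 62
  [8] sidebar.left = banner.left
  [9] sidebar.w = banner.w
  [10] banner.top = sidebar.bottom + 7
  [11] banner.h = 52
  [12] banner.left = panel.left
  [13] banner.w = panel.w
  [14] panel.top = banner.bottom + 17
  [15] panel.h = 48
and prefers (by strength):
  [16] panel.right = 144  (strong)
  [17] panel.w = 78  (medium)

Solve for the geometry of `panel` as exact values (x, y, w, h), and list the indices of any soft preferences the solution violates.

1. panel.x = 52  [banner.left = panel.left]
2. panel.w = 112  [banner.w = panel.w]
3. panel.y = 248  [panel.top = banner.bottom + 17]
4. panel.h = 48  [panel.h = 48]

panel = (x=52, y=248, w=112, h=48)
violated soft preferences: 16, 17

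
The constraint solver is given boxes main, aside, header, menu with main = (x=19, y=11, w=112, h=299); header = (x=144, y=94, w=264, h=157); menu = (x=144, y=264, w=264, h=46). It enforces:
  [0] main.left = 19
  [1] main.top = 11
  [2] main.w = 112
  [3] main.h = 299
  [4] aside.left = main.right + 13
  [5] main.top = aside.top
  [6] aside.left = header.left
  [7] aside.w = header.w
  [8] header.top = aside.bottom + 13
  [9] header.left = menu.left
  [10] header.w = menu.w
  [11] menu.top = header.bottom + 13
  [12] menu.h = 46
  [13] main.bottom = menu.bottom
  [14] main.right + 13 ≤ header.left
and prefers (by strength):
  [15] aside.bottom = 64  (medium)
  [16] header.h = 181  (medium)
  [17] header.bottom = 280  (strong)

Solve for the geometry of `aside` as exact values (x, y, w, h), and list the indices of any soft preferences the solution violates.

aside = (x=144, y=11, w=264, h=70)
violated soft preferences: 15, 16, 17

1. aside.x = 144  [aside.left = main.right + 13]
2. aside.y = 11  [main.top = aside.top]
3. aside.w = 264  [aside.w = header.w]
4. aside.h = 70  [header.top = aside.bottom + 13]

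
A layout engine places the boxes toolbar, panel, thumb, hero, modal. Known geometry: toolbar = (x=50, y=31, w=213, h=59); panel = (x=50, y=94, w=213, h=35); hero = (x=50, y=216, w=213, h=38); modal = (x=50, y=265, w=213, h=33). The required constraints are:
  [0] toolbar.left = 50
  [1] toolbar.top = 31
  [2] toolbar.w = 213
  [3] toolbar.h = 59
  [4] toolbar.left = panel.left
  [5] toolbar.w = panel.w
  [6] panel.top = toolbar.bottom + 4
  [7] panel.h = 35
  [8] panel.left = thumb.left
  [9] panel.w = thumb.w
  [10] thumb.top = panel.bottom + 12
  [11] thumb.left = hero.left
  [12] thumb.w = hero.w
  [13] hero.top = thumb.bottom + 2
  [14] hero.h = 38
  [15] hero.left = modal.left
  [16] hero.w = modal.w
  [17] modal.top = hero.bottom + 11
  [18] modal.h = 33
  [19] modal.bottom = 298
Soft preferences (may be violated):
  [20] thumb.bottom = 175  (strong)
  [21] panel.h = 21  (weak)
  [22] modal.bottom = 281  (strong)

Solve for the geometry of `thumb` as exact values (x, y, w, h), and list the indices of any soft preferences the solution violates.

1. thumb.x = 50  [panel.left = thumb.left]
2. thumb.w = 213  [panel.w = thumb.w]
3. thumb.y = 141  [thumb.top = panel.bottom + 12]
4. thumb.h = 73  [hero.top = thumb.bottom + 2]

thumb = (x=50, y=141, w=213, h=73)
violated soft preferences: 20, 21, 22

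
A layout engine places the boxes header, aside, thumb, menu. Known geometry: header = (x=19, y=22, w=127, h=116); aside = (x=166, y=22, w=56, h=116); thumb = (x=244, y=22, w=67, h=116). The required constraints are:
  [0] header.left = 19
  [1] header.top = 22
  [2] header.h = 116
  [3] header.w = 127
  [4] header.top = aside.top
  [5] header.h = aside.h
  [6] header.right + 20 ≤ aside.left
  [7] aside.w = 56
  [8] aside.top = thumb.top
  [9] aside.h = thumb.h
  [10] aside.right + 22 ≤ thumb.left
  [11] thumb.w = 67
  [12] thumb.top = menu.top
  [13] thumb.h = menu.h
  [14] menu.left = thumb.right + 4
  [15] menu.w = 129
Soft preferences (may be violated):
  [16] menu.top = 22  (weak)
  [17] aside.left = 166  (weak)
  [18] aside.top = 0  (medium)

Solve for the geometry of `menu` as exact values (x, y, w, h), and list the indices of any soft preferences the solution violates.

1. menu.y = 22  [thumb.top = menu.top]
2. menu.h = 116  [thumb.h = menu.h]
3. menu.x = 315  [menu.left = thumb.right + 4]
4. menu.w = 129  [menu.w = 129]

menu = (x=315, y=22, w=129, h=116)
violated soft preferences: 18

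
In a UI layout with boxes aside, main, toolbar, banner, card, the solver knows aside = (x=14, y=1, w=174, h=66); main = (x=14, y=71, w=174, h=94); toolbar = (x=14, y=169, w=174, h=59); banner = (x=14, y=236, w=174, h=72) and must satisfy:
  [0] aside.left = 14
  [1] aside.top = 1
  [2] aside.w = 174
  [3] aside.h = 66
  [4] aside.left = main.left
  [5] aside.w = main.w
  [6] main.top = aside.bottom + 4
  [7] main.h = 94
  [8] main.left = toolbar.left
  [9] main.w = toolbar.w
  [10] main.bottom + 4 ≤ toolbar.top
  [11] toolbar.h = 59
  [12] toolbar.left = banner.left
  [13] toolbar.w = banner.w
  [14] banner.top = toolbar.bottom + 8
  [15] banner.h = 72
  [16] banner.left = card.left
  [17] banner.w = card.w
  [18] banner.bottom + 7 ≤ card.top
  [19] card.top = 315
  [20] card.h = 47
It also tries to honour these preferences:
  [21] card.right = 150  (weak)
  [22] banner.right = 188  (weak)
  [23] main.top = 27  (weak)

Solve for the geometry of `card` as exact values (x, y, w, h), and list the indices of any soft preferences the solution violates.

card = (x=14, y=315, w=174, h=47)
violated soft preferences: 21, 23

1. card.x = 14  [banner.left = card.left]
2. card.w = 174  [banner.w = card.w]
3. card.y = 315  [card.top = 315]
4. card.h = 47  [card.h = 47]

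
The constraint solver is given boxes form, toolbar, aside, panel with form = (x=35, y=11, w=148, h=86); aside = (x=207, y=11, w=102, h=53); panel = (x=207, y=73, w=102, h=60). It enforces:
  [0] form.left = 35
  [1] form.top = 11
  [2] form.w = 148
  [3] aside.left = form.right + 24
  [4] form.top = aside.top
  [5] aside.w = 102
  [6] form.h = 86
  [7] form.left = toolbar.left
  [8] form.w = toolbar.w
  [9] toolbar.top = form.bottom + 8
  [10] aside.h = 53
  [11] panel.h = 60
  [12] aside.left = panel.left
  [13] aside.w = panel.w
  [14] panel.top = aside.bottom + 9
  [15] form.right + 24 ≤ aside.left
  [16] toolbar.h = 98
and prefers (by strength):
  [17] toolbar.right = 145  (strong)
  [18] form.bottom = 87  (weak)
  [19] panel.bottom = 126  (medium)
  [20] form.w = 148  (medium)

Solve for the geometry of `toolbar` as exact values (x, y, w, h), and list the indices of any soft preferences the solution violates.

toolbar = (x=35, y=105, w=148, h=98)
violated soft preferences: 17, 18, 19

1. toolbar.x = 35  [form.left = toolbar.left]
2. toolbar.w = 148  [form.w = toolbar.w]
3. toolbar.y = 105  [toolbar.top = form.bottom + 8]
4. toolbar.h = 98  [toolbar.h = 98]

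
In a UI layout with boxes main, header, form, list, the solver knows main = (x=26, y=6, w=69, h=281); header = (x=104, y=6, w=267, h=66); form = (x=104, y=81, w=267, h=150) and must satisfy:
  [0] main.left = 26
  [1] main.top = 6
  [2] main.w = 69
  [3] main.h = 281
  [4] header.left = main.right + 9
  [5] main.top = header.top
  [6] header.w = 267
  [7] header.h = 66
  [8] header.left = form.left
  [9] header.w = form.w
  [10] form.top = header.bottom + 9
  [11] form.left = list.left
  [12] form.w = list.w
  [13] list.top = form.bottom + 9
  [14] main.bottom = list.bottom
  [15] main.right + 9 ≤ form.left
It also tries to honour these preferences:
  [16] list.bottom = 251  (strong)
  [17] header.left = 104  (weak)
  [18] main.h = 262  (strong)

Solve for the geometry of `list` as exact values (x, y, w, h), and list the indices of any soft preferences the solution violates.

1. list.x = 104  [form.left = list.left]
2. list.w = 267  [form.w = list.w]
3. list.y = 240  [list.top = form.bottom + 9]
4. list.h = 47  [main.bottom = list.bottom]

list = (x=104, y=240, w=267, h=47)
violated soft preferences: 16, 18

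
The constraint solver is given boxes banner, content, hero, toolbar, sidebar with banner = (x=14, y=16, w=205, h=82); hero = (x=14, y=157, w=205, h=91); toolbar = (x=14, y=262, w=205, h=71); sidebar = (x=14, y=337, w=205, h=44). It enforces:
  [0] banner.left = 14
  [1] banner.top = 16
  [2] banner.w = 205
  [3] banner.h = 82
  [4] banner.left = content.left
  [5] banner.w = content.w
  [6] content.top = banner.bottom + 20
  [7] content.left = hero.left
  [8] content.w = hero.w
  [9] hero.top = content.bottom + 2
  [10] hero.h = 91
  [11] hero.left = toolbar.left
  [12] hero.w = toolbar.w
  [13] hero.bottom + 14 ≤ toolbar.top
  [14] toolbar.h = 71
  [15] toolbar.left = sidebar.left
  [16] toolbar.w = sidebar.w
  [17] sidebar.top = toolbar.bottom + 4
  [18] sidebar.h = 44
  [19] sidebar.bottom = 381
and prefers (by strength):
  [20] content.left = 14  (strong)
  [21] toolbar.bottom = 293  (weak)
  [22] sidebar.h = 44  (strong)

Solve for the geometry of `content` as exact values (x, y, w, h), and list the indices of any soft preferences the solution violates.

content = (x=14, y=118, w=205, h=37)
violated soft preferences: 21

1. content.x = 14  [banner.left = content.left]
2. content.w = 205  [banner.w = content.w]
3. content.y = 118  [content.top = banner.bottom + 20]
4. content.h = 37  [hero.top = content.bottom + 2]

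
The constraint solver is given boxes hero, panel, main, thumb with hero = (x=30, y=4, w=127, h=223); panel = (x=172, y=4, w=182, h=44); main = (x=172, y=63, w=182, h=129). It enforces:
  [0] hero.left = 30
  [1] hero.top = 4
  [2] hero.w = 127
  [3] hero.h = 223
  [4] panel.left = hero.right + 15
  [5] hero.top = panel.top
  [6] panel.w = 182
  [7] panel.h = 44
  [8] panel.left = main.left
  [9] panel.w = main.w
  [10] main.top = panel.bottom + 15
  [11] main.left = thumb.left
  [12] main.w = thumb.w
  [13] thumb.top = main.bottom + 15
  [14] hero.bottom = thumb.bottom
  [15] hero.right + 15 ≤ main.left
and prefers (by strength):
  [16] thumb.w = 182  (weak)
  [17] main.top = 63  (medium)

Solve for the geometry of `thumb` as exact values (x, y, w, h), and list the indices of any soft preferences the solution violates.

thumb = (x=172, y=207, w=182, h=20)
violated soft preferences: none

1. thumb.x = 172  [main.left = thumb.left]
2. thumb.w = 182  [main.w = thumb.w]
3. thumb.y = 207  [thumb.top = main.bottom + 15]
4. thumb.h = 20  [hero.bottom = thumb.bottom]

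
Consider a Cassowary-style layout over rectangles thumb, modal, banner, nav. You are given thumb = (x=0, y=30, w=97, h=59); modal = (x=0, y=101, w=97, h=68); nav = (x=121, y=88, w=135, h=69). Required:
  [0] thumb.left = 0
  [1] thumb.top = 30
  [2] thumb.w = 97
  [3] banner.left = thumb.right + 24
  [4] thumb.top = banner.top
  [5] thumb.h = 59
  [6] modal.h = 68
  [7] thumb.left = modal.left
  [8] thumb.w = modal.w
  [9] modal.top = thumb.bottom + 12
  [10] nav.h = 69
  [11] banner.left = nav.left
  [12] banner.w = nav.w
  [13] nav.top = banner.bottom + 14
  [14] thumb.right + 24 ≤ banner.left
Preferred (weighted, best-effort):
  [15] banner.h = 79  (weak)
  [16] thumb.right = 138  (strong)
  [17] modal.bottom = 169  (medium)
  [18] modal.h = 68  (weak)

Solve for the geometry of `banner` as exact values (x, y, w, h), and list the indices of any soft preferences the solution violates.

banner = (x=121, y=30, w=135, h=44)
violated soft preferences: 15, 16

1. banner.x = 121  [banner.left = thumb.right + 24]
2. banner.y = 30  [thumb.top = banner.top]
3. banner.w = 135  [banner.w = nav.w]
4. banner.h = 44  [nav.top = banner.bottom + 14]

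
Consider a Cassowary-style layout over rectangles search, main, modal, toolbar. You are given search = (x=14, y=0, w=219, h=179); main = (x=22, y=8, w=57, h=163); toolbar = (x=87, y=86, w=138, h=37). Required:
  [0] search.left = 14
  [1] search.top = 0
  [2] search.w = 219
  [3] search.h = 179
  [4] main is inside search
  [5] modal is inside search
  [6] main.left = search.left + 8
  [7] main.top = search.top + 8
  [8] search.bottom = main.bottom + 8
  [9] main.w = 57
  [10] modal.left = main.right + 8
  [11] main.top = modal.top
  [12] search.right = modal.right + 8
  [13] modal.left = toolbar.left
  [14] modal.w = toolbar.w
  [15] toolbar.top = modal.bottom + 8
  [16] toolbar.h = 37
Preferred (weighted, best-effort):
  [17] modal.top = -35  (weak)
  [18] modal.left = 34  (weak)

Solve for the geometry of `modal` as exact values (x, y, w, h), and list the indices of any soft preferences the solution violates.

modal = (x=87, y=8, w=138, h=70)
violated soft preferences: 17, 18

1. modal.x = 87  [modal.left = main.right + 8]
2. modal.y = 8  [main.top = modal.top]
3. modal.w = 138  [search.right = modal.right + 8]
4. modal.h = 70  [toolbar.top = modal.bottom + 8]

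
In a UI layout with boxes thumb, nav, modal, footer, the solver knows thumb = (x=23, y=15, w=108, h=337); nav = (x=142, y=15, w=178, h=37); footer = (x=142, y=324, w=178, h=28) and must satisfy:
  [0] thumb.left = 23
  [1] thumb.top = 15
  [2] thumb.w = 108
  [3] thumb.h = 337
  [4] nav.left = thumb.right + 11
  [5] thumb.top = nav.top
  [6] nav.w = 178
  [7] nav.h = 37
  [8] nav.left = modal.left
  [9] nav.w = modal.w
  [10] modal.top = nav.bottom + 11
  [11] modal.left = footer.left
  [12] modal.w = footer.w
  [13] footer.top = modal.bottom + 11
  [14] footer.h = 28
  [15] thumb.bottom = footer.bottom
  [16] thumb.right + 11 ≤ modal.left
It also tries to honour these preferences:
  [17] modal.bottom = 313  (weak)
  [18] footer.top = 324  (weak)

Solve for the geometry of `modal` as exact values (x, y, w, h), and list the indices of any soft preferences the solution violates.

1. modal.x = 142  [nav.left = modal.left]
2. modal.w = 178  [nav.w = modal.w]
3. modal.y = 63  [modal.top = nav.bottom + 11]
4. modal.h = 250  [footer.top = modal.bottom + 11]

modal = (x=142, y=63, w=178, h=250)
violated soft preferences: none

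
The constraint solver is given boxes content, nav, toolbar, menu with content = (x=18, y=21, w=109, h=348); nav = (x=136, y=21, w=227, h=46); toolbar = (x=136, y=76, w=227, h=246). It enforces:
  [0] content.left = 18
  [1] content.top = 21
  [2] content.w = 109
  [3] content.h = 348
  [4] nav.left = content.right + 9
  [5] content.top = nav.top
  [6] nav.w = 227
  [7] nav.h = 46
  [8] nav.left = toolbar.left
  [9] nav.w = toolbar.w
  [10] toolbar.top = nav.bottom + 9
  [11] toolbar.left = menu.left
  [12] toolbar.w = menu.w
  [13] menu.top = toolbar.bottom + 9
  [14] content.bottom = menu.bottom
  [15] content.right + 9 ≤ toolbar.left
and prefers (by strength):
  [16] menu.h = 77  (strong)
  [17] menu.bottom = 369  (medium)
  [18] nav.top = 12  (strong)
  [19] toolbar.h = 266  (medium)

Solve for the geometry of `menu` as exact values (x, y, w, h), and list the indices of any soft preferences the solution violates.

menu = (x=136, y=331, w=227, h=38)
violated soft preferences: 16, 18, 19

1. menu.x = 136  [toolbar.left = menu.left]
2. menu.w = 227  [toolbar.w = menu.w]
3. menu.y = 331  [menu.top = toolbar.bottom + 9]
4. menu.h = 38  [content.bottom = menu.bottom]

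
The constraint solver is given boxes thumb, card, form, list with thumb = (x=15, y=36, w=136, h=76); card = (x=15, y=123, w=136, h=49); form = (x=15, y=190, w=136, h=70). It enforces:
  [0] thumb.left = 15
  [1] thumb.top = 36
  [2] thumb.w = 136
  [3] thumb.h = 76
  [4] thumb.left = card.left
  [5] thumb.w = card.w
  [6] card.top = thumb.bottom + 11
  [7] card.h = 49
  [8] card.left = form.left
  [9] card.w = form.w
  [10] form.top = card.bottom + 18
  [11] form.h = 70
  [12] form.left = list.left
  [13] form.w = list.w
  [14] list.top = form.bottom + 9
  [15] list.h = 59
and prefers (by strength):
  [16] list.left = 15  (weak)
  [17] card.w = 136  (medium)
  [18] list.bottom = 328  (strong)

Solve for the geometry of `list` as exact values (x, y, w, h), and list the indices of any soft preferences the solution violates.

1. list.x = 15  [form.left = list.left]
2. list.w = 136  [form.w = list.w]
3. list.y = 269  [list.top = form.bottom + 9]
4. list.h = 59  [list.h = 59]

list = (x=15, y=269, w=136, h=59)
violated soft preferences: none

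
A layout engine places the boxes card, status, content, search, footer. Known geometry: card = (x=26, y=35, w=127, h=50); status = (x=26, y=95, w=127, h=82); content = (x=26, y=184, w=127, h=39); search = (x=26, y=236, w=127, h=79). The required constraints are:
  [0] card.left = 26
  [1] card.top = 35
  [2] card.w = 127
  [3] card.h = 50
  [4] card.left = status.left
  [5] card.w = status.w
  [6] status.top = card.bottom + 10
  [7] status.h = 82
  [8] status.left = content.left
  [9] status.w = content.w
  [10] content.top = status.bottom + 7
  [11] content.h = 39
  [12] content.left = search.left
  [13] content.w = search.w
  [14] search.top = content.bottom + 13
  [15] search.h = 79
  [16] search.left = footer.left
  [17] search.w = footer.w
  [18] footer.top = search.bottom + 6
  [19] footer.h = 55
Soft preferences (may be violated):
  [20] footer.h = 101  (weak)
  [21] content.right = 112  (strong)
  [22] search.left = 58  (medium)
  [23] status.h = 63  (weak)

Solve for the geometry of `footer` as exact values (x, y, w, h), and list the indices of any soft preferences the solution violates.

footer = (x=26, y=321, w=127, h=55)
violated soft preferences: 20, 21, 22, 23

1. footer.x = 26  [search.left = footer.left]
2. footer.w = 127  [search.w = footer.w]
3. footer.y = 321  [footer.top = search.bottom + 6]
4. footer.h = 55  [footer.h = 55]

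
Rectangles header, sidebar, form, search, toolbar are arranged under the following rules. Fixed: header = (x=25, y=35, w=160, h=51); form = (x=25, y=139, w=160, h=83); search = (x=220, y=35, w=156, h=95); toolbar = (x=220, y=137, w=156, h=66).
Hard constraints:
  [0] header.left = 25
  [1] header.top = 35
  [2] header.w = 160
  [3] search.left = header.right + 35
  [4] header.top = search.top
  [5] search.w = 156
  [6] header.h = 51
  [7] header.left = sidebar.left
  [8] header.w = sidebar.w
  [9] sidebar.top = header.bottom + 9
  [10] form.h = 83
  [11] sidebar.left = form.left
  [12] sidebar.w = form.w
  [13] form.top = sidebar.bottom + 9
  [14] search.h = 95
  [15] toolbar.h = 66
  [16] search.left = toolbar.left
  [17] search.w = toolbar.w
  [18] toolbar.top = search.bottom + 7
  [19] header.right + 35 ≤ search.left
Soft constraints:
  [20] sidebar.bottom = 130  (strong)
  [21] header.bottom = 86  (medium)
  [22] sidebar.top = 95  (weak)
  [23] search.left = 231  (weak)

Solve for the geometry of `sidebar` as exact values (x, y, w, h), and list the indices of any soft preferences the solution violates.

1. sidebar.x = 25  [header.left = sidebar.left]
2. sidebar.w = 160  [header.w = sidebar.w]
3. sidebar.y = 95  [sidebar.top = header.bottom + 9]
4. sidebar.h = 35  [form.top = sidebar.bottom + 9]

sidebar = (x=25, y=95, w=160, h=35)
violated soft preferences: 23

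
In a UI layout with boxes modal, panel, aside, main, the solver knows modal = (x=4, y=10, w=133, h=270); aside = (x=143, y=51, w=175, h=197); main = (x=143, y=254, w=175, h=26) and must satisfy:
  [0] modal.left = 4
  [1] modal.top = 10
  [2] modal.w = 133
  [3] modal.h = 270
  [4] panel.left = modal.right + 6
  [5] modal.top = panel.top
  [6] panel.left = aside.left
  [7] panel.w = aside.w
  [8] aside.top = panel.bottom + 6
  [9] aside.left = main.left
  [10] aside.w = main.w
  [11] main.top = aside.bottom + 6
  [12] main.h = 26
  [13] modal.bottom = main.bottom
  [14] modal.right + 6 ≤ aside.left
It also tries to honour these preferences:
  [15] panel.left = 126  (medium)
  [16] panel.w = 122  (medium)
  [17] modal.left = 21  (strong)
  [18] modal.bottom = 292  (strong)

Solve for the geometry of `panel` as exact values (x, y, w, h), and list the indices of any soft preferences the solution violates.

1. panel.x = 143  [panel.left = modal.right + 6]
2. panel.y = 10  [modal.top = panel.top]
3. panel.w = 175  [panel.w = aside.w]
4. panel.h = 35  [aside.top = panel.bottom + 6]

panel = (x=143, y=10, w=175, h=35)
violated soft preferences: 15, 16, 17, 18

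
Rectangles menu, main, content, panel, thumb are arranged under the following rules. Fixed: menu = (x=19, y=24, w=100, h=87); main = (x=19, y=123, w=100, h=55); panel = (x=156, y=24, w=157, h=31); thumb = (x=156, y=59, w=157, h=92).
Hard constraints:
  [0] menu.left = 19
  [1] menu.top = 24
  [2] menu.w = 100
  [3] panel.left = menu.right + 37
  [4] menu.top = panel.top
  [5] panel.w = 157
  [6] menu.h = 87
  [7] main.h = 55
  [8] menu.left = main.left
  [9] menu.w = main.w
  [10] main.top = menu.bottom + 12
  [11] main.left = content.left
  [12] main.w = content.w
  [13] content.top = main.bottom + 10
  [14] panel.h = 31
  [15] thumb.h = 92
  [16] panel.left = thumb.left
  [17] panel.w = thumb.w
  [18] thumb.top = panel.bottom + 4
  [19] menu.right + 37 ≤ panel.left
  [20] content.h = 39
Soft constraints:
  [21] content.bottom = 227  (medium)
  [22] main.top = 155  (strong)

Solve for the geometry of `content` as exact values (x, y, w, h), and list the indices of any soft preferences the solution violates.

content = (x=19, y=188, w=100, h=39)
violated soft preferences: 22

1. content.x = 19  [main.left = content.left]
2. content.w = 100  [main.w = content.w]
3. content.y = 188  [content.top = main.bottom + 10]
4. content.h = 39  [content.h = 39]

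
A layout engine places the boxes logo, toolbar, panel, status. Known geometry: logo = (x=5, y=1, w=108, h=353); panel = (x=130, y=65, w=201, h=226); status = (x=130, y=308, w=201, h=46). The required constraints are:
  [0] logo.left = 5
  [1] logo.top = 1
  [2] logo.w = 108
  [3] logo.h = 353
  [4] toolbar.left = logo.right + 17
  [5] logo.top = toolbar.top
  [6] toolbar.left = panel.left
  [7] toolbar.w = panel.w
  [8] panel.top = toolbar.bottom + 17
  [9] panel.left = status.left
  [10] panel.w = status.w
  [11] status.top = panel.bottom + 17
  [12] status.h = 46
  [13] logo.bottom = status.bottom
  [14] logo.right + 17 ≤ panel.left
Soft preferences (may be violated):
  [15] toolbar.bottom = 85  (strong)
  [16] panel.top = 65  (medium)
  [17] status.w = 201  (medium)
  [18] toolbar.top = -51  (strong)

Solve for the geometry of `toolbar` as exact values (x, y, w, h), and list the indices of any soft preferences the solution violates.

toolbar = (x=130, y=1, w=201, h=47)
violated soft preferences: 15, 18

1. toolbar.x = 130  [toolbar.left = logo.right + 17]
2. toolbar.y = 1  [logo.top = toolbar.top]
3. toolbar.w = 201  [toolbar.w = panel.w]
4. toolbar.h = 47  [panel.top = toolbar.bottom + 17]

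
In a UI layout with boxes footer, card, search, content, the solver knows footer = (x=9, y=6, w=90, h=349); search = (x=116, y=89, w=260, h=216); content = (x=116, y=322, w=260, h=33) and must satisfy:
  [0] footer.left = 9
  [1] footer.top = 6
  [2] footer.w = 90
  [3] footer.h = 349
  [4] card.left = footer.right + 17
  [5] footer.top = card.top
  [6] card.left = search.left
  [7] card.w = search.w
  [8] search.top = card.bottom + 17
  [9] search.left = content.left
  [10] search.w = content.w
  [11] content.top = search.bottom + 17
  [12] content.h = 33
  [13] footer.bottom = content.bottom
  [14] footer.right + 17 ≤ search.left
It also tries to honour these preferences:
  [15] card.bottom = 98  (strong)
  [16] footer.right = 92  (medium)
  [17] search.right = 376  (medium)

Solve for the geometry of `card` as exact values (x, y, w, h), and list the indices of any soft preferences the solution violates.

1. card.x = 116  [card.left = footer.right + 17]
2. card.y = 6  [footer.top = card.top]
3. card.w = 260  [card.w = search.w]
4. card.h = 66  [search.top = card.bottom + 17]

card = (x=116, y=6, w=260, h=66)
violated soft preferences: 15, 16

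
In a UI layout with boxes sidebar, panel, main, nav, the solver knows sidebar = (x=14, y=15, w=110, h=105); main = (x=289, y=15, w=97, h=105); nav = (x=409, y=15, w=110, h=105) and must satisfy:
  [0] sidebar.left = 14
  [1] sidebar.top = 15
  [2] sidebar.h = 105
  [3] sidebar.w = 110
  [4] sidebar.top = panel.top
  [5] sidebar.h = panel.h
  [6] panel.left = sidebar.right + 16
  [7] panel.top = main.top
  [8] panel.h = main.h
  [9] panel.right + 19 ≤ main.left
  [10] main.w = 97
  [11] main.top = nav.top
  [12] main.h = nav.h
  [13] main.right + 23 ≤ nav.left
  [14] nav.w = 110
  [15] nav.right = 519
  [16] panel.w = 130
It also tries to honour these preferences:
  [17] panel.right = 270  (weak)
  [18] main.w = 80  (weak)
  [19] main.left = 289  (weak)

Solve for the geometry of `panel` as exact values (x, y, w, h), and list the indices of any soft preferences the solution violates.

1. panel.y = 15  [sidebar.top = panel.top]
2. panel.h = 105  [sidebar.h = panel.h]
3. panel.x = 140  [panel.left = sidebar.right + 16]
4. panel.w = 130  [panel.w = 130]

panel = (x=140, y=15, w=130, h=105)
violated soft preferences: 18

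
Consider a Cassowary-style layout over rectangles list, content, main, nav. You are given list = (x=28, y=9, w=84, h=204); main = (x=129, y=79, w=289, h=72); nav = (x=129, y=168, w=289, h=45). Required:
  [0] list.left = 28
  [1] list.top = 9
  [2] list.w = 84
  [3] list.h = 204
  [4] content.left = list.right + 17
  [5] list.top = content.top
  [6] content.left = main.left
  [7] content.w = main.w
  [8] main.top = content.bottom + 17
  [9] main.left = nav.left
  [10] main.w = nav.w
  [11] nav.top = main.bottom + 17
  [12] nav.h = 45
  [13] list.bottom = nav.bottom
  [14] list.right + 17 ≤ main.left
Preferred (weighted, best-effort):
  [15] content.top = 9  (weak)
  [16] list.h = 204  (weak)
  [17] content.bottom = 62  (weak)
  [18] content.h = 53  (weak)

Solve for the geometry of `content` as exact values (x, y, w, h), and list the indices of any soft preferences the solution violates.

content = (x=129, y=9, w=289, h=53)
violated soft preferences: none

1. content.x = 129  [content.left = list.right + 17]
2. content.y = 9  [list.top = content.top]
3. content.w = 289  [content.w = main.w]
4. content.h = 53  [main.top = content.bottom + 17]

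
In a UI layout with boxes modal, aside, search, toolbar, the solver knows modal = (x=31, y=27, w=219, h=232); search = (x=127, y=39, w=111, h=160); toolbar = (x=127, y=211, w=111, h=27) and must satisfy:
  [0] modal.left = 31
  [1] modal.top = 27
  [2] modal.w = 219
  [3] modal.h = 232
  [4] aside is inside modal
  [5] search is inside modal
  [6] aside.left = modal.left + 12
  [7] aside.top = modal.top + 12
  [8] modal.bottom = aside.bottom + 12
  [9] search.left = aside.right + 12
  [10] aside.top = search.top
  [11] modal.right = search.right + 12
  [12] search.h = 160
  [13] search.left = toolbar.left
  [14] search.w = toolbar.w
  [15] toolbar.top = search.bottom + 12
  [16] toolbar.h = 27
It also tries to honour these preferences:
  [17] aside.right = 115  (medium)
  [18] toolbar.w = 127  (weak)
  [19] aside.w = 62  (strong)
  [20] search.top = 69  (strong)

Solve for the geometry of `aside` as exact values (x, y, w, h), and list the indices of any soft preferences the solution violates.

aside = (x=43, y=39, w=72, h=208)
violated soft preferences: 18, 19, 20

1. aside.x = 43  [aside.left = modal.left + 12]
2. aside.y = 39  [aside.top = modal.top + 12]
3. aside.h = 208  [modal.bottom = aside.bottom + 12]
4. aside.w = 72  [search.left = aside.right + 12]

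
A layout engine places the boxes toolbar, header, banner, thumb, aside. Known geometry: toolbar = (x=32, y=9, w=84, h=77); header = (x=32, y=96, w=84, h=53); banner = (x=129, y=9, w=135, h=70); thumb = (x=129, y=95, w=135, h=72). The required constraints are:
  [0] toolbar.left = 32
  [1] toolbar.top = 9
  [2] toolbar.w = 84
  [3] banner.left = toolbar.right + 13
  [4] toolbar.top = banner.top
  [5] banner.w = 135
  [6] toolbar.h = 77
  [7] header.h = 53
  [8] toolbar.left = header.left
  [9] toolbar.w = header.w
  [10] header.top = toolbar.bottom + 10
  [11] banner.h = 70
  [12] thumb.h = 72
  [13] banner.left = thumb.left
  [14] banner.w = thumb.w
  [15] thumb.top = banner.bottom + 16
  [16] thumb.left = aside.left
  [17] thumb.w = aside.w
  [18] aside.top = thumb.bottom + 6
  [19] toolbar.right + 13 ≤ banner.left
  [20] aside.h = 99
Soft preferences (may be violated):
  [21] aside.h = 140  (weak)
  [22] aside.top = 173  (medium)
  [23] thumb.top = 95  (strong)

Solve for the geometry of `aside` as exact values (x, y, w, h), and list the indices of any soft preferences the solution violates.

1. aside.x = 129  [thumb.left = aside.left]
2. aside.w = 135  [thumb.w = aside.w]
3. aside.y = 173  [aside.top = thumb.bottom + 6]
4. aside.h = 99  [aside.h = 99]

aside = (x=129, y=173, w=135, h=99)
violated soft preferences: 21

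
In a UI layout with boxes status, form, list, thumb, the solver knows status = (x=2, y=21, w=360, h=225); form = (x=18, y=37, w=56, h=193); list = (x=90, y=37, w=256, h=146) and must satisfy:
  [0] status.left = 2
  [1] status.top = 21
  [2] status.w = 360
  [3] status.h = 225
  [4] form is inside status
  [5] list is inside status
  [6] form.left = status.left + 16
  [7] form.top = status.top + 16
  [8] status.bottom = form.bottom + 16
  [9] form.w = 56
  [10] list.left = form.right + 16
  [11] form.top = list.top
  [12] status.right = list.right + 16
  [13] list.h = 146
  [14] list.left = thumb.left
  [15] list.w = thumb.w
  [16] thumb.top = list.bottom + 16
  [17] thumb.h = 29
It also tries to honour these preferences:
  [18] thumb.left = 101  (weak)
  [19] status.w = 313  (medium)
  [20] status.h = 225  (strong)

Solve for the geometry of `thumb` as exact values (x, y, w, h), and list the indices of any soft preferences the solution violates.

1. thumb.x = 90  [list.left = thumb.left]
2. thumb.w = 256  [list.w = thumb.w]
3. thumb.y = 199  [thumb.top = list.bottom + 16]
4. thumb.h = 29  [thumb.h = 29]

thumb = (x=90, y=199, w=256, h=29)
violated soft preferences: 18, 19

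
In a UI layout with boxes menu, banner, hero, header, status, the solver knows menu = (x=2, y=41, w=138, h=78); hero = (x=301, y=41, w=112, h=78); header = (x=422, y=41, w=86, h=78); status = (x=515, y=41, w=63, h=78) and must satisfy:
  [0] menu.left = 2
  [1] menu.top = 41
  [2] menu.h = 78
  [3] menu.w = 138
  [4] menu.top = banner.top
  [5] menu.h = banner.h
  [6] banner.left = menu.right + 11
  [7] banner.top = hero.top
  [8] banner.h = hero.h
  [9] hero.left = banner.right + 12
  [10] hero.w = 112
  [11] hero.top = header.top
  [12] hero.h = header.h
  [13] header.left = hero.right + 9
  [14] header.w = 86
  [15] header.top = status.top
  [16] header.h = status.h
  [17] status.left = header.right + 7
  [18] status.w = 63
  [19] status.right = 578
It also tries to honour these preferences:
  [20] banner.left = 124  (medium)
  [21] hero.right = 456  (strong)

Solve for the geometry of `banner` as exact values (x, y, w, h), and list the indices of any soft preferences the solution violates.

banner = (x=151, y=41, w=138, h=78)
violated soft preferences: 20, 21

1. banner.y = 41  [menu.top = banner.top]
2. banner.h = 78  [menu.h = banner.h]
3. banner.x = 151  [banner.left = menu.right + 11]
4. banner.w = 138  [hero.left = banner.right + 12]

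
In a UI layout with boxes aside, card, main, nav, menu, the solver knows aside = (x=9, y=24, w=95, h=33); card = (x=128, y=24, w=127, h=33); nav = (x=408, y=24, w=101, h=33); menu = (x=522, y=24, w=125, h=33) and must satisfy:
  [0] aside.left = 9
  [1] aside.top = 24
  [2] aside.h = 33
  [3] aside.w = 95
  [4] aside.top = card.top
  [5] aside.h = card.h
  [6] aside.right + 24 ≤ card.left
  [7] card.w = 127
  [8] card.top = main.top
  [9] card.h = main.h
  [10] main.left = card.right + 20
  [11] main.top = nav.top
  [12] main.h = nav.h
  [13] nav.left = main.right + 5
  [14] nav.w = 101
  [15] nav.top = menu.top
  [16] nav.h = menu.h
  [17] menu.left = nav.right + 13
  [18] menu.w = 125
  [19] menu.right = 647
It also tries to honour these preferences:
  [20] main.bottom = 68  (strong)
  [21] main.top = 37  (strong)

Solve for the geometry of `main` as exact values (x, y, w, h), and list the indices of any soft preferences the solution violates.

1. main.y = 24  [card.top = main.top]
2. main.h = 33  [card.h = main.h]
3. main.x = 275  [main.left = card.right + 20]
4. main.w = 128  [nav.left = main.right + 5]

main = (x=275, y=24, w=128, h=33)
violated soft preferences: 20, 21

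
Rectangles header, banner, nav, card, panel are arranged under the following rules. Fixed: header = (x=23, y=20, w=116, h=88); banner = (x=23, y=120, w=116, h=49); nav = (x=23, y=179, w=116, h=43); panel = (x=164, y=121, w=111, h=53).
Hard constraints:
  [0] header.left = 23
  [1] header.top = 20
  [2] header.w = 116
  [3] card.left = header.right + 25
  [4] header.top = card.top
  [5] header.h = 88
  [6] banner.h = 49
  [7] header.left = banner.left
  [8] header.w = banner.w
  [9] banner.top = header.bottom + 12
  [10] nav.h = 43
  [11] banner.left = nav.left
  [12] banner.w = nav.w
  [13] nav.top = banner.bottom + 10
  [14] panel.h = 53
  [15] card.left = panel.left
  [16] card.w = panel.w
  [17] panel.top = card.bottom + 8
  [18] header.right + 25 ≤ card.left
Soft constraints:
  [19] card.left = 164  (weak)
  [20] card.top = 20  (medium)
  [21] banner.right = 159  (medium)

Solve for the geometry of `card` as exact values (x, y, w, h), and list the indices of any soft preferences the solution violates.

1. card.x = 164  [card.left = header.right + 25]
2. card.y = 20  [header.top = card.top]
3. card.w = 111  [card.w = panel.w]
4. card.h = 93  [panel.top = card.bottom + 8]

card = (x=164, y=20, w=111, h=93)
violated soft preferences: 21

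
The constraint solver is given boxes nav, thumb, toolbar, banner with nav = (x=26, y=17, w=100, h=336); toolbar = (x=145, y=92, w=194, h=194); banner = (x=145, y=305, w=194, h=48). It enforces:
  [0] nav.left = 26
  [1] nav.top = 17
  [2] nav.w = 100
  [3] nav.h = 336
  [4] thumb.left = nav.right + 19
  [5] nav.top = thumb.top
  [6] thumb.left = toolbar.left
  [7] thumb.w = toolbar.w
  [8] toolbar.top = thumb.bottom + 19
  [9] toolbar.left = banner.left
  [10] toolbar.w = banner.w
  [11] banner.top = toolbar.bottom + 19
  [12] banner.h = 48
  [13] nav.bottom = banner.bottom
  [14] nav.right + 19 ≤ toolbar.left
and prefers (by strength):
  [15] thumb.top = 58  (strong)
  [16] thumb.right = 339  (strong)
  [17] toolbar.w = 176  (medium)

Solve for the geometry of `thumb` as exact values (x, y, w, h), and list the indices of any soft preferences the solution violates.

1. thumb.x = 145  [thumb.left = nav.right + 19]
2. thumb.y = 17  [nav.top = thumb.top]
3. thumb.w = 194  [thumb.w = toolbar.w]
4. thumb.h = 56  [toolbar.top = thumb.bottom + 19]

thumb = (x=145, y=17, w=194, h=56)
violated soft preferences: 15, 17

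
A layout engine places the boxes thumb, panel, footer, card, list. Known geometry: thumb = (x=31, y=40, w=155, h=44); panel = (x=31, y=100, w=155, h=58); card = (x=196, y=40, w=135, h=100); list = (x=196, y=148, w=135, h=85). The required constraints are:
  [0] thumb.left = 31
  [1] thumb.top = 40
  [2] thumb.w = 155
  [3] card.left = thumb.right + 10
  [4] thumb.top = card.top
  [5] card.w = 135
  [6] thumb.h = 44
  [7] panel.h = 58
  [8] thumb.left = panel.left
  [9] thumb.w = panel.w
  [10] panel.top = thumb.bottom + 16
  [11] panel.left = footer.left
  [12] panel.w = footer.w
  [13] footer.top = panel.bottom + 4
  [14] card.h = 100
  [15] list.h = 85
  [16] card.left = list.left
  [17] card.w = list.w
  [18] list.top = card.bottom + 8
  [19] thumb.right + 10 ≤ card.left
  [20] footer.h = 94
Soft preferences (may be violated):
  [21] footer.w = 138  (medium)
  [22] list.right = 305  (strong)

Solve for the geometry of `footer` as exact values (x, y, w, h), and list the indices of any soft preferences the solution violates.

footer = (x=31, y=162, w=155, h=94)
violated soft preferences: 21, 22

1. footer.x = 31  [panel.left = footer.left]
2. footer.w = 155  [panel.w = footer.w]
3. footer.y = 162  [footer.top = panel.bottom + 4]
4. footer.h = 94  [footer.h = 94]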